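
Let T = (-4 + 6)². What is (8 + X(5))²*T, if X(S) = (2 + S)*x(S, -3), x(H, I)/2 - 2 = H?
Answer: 44944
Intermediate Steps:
x(H, I) = 4 + 2*H
X(S) = (2 + S)*(4 + 2*S)
T = 4 (T = 2² = 4)
(8 + X(5))²*T = (8 + 2*(2 + 5)²)²*4 = (8 + 2*7²)²*4 = (8 + 2*49)²*4 = (8 + 98)²*4 = 106²*4 = 11236*4 = 44944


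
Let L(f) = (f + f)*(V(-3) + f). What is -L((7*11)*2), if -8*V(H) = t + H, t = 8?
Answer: -94479/2 ≈ -47240.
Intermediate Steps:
V(H) = -1 - H/8 (V(H) = -(8 + H)/8 = -1 - H/8)
L(f) = 2*f*(-5/8 + f) (L(f) = (f + f)*((-1 - ⅛*(-3)) + f) = (2*f)*((-1 + 3/8) + f) = (2*f)*(-5/8 + f) = 2*f*(-5/8 + f))
-L((7*11)*2) = -(7*11)*2*(-5 + 8*((7*11)*2))/4 = -77*2*(-5 + 8*(77*2))/4 = -154*(-5 + 8*154)/4 = -154*(-5 + 1232)/4 = -154*1227/4 = -1*94479/2 = -94479/2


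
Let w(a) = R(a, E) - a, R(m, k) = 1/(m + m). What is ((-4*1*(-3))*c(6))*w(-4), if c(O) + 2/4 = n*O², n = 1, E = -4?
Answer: 6603/4 ≈ 1650.8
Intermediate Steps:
c(O) = -½ + O² (c(O) = -½ + 1*O² = -½ + O²)
R(m, k) = 1/(2*m)
w(a) = 1/(2*a) - a
((-4*1*(-3))*c(6))*w(-4) = ((-4*1*(-3))*(-½ + 6²))*((½)/(-4) - 1*(-4)) = ((-4*(-3))*(-½ + 36))*((½)*(-¼) + 4) = (12*(71/2))*(-⅛ + 4) = 426*(31/8) = 6603/4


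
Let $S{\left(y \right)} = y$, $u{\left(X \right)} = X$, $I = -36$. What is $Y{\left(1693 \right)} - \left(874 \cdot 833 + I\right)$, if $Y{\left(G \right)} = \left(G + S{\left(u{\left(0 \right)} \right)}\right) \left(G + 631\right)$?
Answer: $3206526$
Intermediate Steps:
$Y{\left(G \right)} = G \left(631 + G\right)$ ($Y{\left(G \right)} = \left(G + 0\right) \left(G + 631\right) = G \left(631 + G\right)$)
$Y{\left(1693 \right)} - \left(874 \cdot 833 + I\right) = 1693 \left(631 + 1693\right) - \left(874 \cdot 833 - 36\right) = 1693 \cdot 2324 - \left(728042 - 36\right) = 3934532 - 728006 = 3206526$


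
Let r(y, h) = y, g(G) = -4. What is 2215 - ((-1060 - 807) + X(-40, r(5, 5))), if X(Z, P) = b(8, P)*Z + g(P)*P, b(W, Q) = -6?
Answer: 3862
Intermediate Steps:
X(Z, P) = -6*Z - 4*P
2215 - ((-1060 - 807) + X(-40, r(5, 5))) = 2215 - ((-1060 - 807) + (-6*(-40) - 4*5)) = 2215 - (-1867 + (240 - 20)) = 2215 - (-1867 + 220) = 2215 - 1*(-1647) = 2215 + 1647 = 3862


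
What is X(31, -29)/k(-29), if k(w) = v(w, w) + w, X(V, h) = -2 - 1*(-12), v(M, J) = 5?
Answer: -5/12 ≈ -0.41667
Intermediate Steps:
X(V, h) = 10 (X(V, h) = -2 + 12 = 10)
k(w) = 5 + w
X(31, -29)/k(-29) = 10/(5 - 29) = 10/(-24) = 10*(-1/24) = -5/12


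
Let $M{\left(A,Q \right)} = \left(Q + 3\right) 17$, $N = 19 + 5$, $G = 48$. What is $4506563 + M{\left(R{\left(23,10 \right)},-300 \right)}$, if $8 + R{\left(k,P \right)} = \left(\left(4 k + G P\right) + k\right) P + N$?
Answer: $4501514$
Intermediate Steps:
$N = 24$
$R{\left(k,P \right)} = 16 + P \left(5 k + 48 P\right)$ ($R{\left(k,P \right)} = -8 + \left(\left(\left(4 k + 48 P\right) + k\right) P + 24\right) = -8 + \left(\left(5 k + 48 P\right) P + 24\right) = -8 + \left(P \left(5 k + 48 P\right) + 24\right) = -8 + \left(24 + P \left(5 k + 48 P\right)\right) = 16 + P \left(5 k + 48 P\right)$)
$M{\left(A,Q \right)} = 51 + 17 Q$ ($M{\left(A,Q \right)} = \left(3 + Q\right) 17 = 51 + 17 Q$)
$4506563 + M{\left(R{\left(23,10 \right)},-300 \right)} = 4506563 + \left(51 + 17 \left(-300\right)\right) = 4506563 + \left(51 - 5100\right) = 4506563 - 5049 = 4501514$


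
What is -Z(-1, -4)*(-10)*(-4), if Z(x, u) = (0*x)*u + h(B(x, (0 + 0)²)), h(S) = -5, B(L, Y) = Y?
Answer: 200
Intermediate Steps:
Z(x, u) = -5 (Z(x, u) = (0*x)*u - 5 = 0*u - 5 = 0 - 5 = -5)
-Z(-1, -4)*(-10)*(-4) = -(-5*(-10))*(-4) = -50*(-4) = -1*(-200) = 200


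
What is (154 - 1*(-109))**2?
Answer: 69169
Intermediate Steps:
(154 - 1*(-109))**2 = (154 + 109)**2 = 263**2 = 69169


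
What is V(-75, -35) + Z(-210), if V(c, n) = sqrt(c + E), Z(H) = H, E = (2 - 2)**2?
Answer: -210 + 5*I*sqrt(3) ≈ -210.0 + 8.6602*I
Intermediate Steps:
E = 0 (E = 0**2 = 0)
V(c, n) = sqrt(c) (V(c, n) = sqrt(c + 0) = sqrt(c))
V(-75, -35) + Z(-210) = sqrt(-75) - 210 = 5*I*sqrt(3) - 210 = -210 + 5*I*sqrt(3)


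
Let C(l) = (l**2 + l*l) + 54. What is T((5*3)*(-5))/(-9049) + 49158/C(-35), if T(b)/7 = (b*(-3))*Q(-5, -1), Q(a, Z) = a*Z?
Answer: 212555871/11329348 ≈ 18.762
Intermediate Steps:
Q(a, Z) = Z*a
T(b) = -105*b (T(b) = 7*((b*(-3))*(-1*(-5))) = 7*(-3*b*5) = 7*(-15*b) = -105*b)
C(l) = 54 + 2*l**2 (C(l) = (l**2 + l**2) + 54 = 2*l**2 + 54 = 54 + 2*l**2)
T((5*3)*(-5))/(-9049) + 49158/C(-35) = -105*5*3*(-5)/(-9049) + 49158/(54 + 2*(-35)**2) = -1575*(-5)*(-1/9049) + 49158/(54 + 2*1225) = -105*(-75)*(-1/9049) + 49158/(54 + 2450) = 7875*(-1/9049) + 49158/2504 = -7875/9049 + 49158*(1/2504) = -7875/9049 + 24579/1252 = 212555871/11329348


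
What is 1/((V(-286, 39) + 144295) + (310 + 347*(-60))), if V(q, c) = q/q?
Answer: 1/123786 ≈ 8.0785e-6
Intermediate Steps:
V(q, c) = 1
1/((V(-286, 39) + 144295) + (310 + 347*(-60))) = 1/((1 + 144295) + (310 + 347*(-60))) = 1/(144296 + (310 - 20820)) = 1/(144296 - 20510) = 1/123786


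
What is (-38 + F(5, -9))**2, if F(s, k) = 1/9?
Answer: 116281/81 ≈ 1435.6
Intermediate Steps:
F(s, k) = 1/9
(-38 + F(5, -9))**2 = (-38 + 1/9)**2 = (-341/9)**2 = 116281/81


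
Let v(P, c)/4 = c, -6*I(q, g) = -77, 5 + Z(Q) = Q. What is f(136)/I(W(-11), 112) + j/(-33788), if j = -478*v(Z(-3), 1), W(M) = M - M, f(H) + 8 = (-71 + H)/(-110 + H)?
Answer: -21995/59129 ≈ -0.37198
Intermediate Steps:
f(H) = -8 + (-71 + H)/(-110 + H)
W(M) = 0
Z(Q) = -5 + Q
I(q, g) = 77/6 (I(q, g) = -⅙*(-77) = 77/6)
v(P, c) = 4*c
j = -1912 ≈ -1912.0
f(136)/I(W(-11), 112) + j/(-33788) = ((809 - 7*136)/(-110 + 136))/(77/6) - 1912/(-33788) = ((809 - 952)/26)*(6/77) - 1912*(-1/33788) = ((1/26)*(-143))*(6/77) + 478/8447 = -11/2*6/77 + 478/8447 = -3/7 + 478/8447 = -21995/59129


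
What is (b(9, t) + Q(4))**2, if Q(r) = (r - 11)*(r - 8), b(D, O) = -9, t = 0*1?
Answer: 361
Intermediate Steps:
t = 0
Q(r) = (-11 + r)*(-8 + r)
(b(9, t) + Q(4))**2 = (-9 + (88 + 4**2 - 19*4))**2 = (-9 + (88 + 16 - 76))**2 = (-9 + 28)**2 = 19**2 = 361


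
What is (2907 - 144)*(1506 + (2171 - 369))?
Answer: 9140004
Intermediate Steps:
(2907 - 144)*(1506 + (2171 - 369)) = 2763*(1506 + 1802) = 2763*3308 = 9140004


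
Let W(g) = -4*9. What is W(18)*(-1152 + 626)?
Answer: 18936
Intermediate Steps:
W(g) = -36
W(18)*(-1152 + 626) = -36*(-1152 + 626) = -36*(-526) = 18936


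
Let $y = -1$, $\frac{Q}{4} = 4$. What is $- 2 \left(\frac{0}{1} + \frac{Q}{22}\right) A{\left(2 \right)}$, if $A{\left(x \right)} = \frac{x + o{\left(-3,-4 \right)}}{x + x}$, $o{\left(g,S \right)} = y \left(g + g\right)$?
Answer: $- \frac{32}{11} \approx -2.9091$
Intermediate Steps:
$Q = 16$ ($Q = 4 \cdot 4 = 16$)
$o{\left(g,S \right)} = - 2 g$ ($o{\left(g,S \right)} = - (g + g) = - 2 g$)
$A{\left(x \right)} = \frac{6 + x}{2 x}$ ($A{\left(x \right)} = \frac{x - -6}{x + x} = \frac{x + 6}{2 x} = \left(6 + x\right) \frac{1}{2 x} = \frac{6 + x}{2 x}$)
$- 2 \left(\frac{0}{1} + \frac{Q}{22}\right) A{\left(2 \right)} = - 2 \left(\frac{0}{1} + \frac{16}{22}\right) \frac{6 + 2}{2 \cdot 2} = - 2 \left(0 \cdot 1 + 16 \cdot \frac{1}{22}\right) \frac{1}{2} \cdot \frac{1}{2} \cdot 8 = - 2 \left(0 + \frac{8}{11}\right) 2 = \left(-2\right) \frac{8}{11} \cdot 2 = \left(- \frac{16}{11}\right) 2 = - \frac{32}{11}$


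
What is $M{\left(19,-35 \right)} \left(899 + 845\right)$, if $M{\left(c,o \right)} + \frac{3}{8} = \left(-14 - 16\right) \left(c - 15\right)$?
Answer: $-209934$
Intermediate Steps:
$M{\left(c,o \right)} = \frac{3597}{8} - 30 c$ ($M{\left(c,o \right)} = - \frac{3}{8} + \left(-14 - 16\right) \left(c - 15\right) = - \frac{3}{8} - 30 \left(-15 + c\right) = - \frac{3}{8} - \left(-450 + 30 c\right) = \frac{3597}{8} - 30 c$)
$M{\left(19,-35 \right)} \left(899 + 845\right) = \left(\frac{3597}{8} - 570\right) \left(899 + 845\right) = \left(\frac{3597}{8} - 570\right) 1744 = \left(- \frac{963}{8}\right) 1744 = -209934$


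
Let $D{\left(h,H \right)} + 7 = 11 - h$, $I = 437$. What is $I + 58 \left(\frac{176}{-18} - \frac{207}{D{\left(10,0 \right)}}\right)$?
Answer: $\frac{16838}{9} \approx 1870.9$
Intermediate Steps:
$D{\left(h,H \right)} = 4 - h$ ($D{\left(h,H \right)} = -7 - \left(-11 + h\right) = 4 - h$)
$I + 58 \left(\frac{176}{-18} - \frac{207}{D{\left(10,0 \right)}}\right) = 437 + 58 \left(\frac{176}{-18} - \frac{207}{4 - 10}\right) = 437 + 58 \left(176 \left(- \frac{1}{18}\right) - \frac{207}{4 - 10}\right) = 437 + 58 \left(- \frac{88}{9} - \frac{207}{-6}\right) = 437 + 58 \left(- \frac{88}{9} - - \frac{69}{2}\right) = 437 + 58 \left(- \frac{88}{9} + \frac{69}{2}\right) = 437 + 58 \cdot \frac{445}{18} = 437 + \frac{12905}{9} = \frac{16838}{9}$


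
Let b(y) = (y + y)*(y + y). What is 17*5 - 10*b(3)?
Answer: -275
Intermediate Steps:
b(y) = 4*y**2 (b(y) = (2*y)*(2*y) = 4*y**2)
17*5 - 10*b(3) = 17*5 - 40*3**2 = 85 - 40*9 = 85 - 10*36 = 85 - 360 = -275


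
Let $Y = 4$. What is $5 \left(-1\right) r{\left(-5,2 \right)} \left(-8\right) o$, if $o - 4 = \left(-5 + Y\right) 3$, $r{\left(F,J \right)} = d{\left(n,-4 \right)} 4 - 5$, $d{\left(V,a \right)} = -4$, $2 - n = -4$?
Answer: $-840$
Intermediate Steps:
$n = 6$ ($n = 2 - -4 = 2 + 4 = 6$)
$r{\left(F,J \right)} = -21$ ($r{\left(F,J \right)} = \left(-4\right) 4 - 5 = -16 - 5 = -21$)
$o = 1$ ($o = 4 + \left(-5 + 4\right) 3 = 4 - 3 = 1$)
$5 \left(-1\right) r{\left(-5,2 \right)} \left(-8\right) o = 5 \left(-1\right) \left(-21\right) \left(-8\right) 1 = \left(-5\right) \left(-21\right) \left(-8\right) 1 = 105 \left(-8\right) 1 = \left(-840\right) 1 = -840$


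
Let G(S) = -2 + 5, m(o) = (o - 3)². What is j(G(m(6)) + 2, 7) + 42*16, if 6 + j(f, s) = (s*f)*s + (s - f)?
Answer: 913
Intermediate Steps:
m(o) = (-3 + o)²
G(S) = 3
j(f, s) = -6 + s - f + f*s² (j(f, s) = -6 + ((s*f)*s + (s - f)) = -6 + ((f*s)*s + (s - f)) = -6 + (f*s² + (s - f)) = -6 + (s - f + f*s²) = -6 + s - f + f*s²)
j(G(m(6)) + 2, 7) + 42*16 = (-6 + 7 - (3 + 2) + (3 + 2)*7²) + 42*16 = (-6 + 7 - 1*5 + 5*49) + 672 = (-6 + 7 - 5 + 245) + 672 = 241 + 672 = 913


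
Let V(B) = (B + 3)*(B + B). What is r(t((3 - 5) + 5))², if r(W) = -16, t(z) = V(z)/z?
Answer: 256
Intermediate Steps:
V(B) = 2*B*(3 + B) (V(B) = (3 + B)*(2*B) = 2*B*(3 + B))
t(z) = 6 + 2*z (t(z) = (2*z*(3 + z))/z = 6 + 2*z)
r(t((3 - 5) + 5))² = (-16)² = 256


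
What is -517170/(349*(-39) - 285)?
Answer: 86195/2316 ≈ 37.217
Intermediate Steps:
-517170/(349*(-39) - 285) = -517170/(-13611 - 285) = -517170/(-13896) = -517170*(-1/13896) = 86195/2316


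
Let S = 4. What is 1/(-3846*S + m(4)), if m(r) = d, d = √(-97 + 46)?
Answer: -5128/78889169 - I*√51/236667507 ≈ -6.5003e-5 - 3.0175e-8*I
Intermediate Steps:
d = I*√51 (d = √(-51) = I*√51 ≈ 7.1414*I)
m(r) = I*√51
1/(-3846*S + m(4)) = 1/(-3846*4 + I*√51) = 1/(-15384 + I*√51)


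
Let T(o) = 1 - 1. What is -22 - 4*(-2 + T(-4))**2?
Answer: -38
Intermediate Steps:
T(o) = 0
-22 - 4*(-2 + T(-4))**2 = -22 - 4*(-2 + 0)**2 = -22 - 4*(-2)**2 = -22 - 4*4 = -22 - 16 = -38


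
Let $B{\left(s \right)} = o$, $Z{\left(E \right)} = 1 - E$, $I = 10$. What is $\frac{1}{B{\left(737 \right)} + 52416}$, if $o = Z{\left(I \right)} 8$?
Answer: $\frac{1}{52344} \approx 1.9104 \cdot 10^{-5}$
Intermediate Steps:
$o = -72$ ($o = \left(1 - 10\right) 8 = \left(-9\right) 8 = -72$)
$B{\left(s \right)} = -72$
$\frac{1}{B{\left(737 \right)} + 52416} = \frac{1}{-72 + 52416} = \frac{1}{52344}$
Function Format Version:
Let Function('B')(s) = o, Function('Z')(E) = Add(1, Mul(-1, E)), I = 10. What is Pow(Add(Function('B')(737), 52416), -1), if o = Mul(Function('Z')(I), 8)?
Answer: Rational(1, 52344) ≈ 1.9104e-5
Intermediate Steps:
o = -72 (o = Mul(Add(1, Mul(-1, 10)), 8) = Mul(Add(1, -10), 8) = Mul(-9, 8) = -72)
Function('B')(s) = -72
Pow(Add(Function('B')(737), 52416), -1) = Pow(Add(-72, 52416), -1) = Pow(52344, -1) = Rational(1, 52344)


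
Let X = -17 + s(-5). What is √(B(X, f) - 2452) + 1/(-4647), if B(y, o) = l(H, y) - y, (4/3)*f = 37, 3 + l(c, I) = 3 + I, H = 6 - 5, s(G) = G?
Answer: -1/4647 + 2*I*√613 ≈ -0.00021519 + 49.518*I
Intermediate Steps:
H = 1
X = -22 (X = -17 - 5 = -22)
l(c, I) = I (l(c, I) = -3 + (3 + I) = I)
f = 111/4 (f = (¾)*37 = 111/4 ≈ 27.750)
B(y, o) = 0 (B(y, o) = y - y = 0)
√(B(X, f) - 2452) + 1/(-4647) = √(0 - 2452) + 1/(-4647) = √(-2452) - 1/4647 = 2*I*√613 - 1/4647 = -1/4647 + 2*I*√613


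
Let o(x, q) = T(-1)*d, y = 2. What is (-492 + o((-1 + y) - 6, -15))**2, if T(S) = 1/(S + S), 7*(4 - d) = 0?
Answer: 244036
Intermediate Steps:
d = 4 (d = 4 - 1/7*0 = 4 + 0 = 4)
T(S) = 1/(2*S)
o(x, q) = -2 (o(x, q) = ((1/2)/(-1))*4 = ((1/2)*(-1))*4 = -1/2*4 = -2)
(-492 + o((-1 + y) - 6, -15))**2 = (-492 - 2)**2 = (-494)**2 = 244036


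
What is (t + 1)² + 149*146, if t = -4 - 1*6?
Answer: 21835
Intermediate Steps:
t = -10 (t = -4 - 6 = -10)
(t + 1)² + 149*146 = (-10 + 1)² + 149*146 = (-9)² + 21754 = 81 + 21754 = 21835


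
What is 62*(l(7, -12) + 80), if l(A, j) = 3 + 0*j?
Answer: 5146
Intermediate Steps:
l(A, j) = 3 (l(A, j) = 3 + 0 = 3)
62*(l(7, -12) + 80) = 62*(3 + 80) = 62*83 = 5146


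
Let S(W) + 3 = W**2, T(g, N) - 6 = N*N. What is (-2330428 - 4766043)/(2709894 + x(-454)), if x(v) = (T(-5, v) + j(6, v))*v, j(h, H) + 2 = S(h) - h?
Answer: 7096471/90880844 ≈ 0.078085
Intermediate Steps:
T(g, N) = 6 + N**2 (T(g, N) = 6 + N*N = 6 + N**2)
S(W) = -3 + W**2
j(h, H) = -5 + h**2 - h (j(h, H) = -2 + ((-3 + h**2) - h) = -2 + (-3 + h**2 - h) = -5 + h**2 - h)
x(v) = v*(31 + v**2) (x(v) = ((6 + v**2) + (-5 + 6**2 - 1*6))*v = ((6 + v**2) + (-5 + 36 - 6))*v = ((6 + v**2) + 25)*v = (31 + v**2)*v = v*(31 + v**2))
(-2330428 - 4766043)/(2709894 + x(-454)) = (-2330428 - 4766043)/(2709894 - 454*(31 + (-454)**2)) = -7096471/(2709894 - 454*(31 + 206116)) = -7096471/(2709894 - 454*206147) = -7096471/(2709894 - 93590738) = -7096471/(-90880844) = -7096471*(-1/90880844) = 7096471/90880844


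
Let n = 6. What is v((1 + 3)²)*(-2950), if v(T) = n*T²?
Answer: -4531200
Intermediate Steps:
v(T) = 6*T²
v((1 + 3)²)*(-2950) = (6*((1 + 3)²)²)*(-2950) = (6*(4²)²)*(-2950) = (6*16²)*(-2950) = (6*256)*(-2950) = 1536*(-2950) = -4531200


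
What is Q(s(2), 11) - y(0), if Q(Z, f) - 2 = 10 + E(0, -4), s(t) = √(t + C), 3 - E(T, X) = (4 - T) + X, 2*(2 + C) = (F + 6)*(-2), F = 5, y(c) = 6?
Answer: 9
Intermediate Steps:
C = -13 (C = -2 + ((5 + 6)*(-2))/2 = -2 + (11*(-2))/2 = -2 + (½)*(-22) = -2 - 11 = -13)
E(T, X) = -1 + T - X (E(T, X) = 3 - ((4 - T) + X) = 3 - (4 + X - T) = 3 + (-4 + T - X) = -1 + T - X)
s(t) = √(-13 + t) (s(t) = √(t - 13) = √(-13 + t))
Q(Z, f) = 15 (Q(Z, f) = 2 + (10 + (-1 + 0 - 1*(-4))) = 2 + (10 + (-1 + 0 + 4)) = 2 + (10 + 3) = 2 + 13 = 15)
Q(s(2), 11) - y(0) = 15 - 1*6 = 15 - 6 = 9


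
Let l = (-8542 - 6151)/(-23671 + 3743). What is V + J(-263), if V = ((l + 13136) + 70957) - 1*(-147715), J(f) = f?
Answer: 4614243453/19928 ≈ 2.3155e+5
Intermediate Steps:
l = 14693/19928 (l = -14693/(-19928) = -14693*(-1/19928) = 14693/19928 ≈ 0.73730)
V = 4619484517/19928 (V = ((14693/19928 + 13136) + 70957) - 1*(-147715) = (261788901/19928 + 70957) + 147715 = 1675819997/19928 + 147715 = 4619484517/19928 ≈ 2.3181e+5)
V + J(-263) = 4619484517/19928 - 263 = 4614243453/19928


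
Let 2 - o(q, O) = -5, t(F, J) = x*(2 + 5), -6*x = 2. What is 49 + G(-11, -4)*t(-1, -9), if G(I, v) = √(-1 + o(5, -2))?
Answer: 49 - 7*√6/3 ≈ 43.285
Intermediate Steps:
x = -⅓ (x = -⅙*2 = -⅓ ≈ -0.33333)
t(F, J) = -7/3 (t(F, J) = -(2 + 5)/3 = -⅓*7 = -7/3)
o(q, O) = 7 (o(q, O) = 2 - 1*(-5) = 2 + 5 = 7)
G(I, v) = √6 (G(I, v) = √(-1 + 7) = √6)
49 + G(-11, -4)*t(-1, -9) = 49 + √6*(-7/3) = 49 - 7*√6/3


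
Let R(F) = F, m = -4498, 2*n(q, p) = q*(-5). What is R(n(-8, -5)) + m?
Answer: -4478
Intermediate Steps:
n(q, p) = -5*q/2 (n(q, p) = (q*(-5))/2 = (-5*q)/2 = -5*q/2)
R(n(-8, -5)) + m = -5/2*(-8) - 4498 = 20 - 4498 = -4478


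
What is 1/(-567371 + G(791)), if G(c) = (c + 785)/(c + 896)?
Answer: -1687/957153301 ≈ -1.7625e-6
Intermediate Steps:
G(c) = (785 + c)/(896 + c)
1/(-567371 + G(791)) = 1/(-567371 + (785 + 791)/(896 + 791)) = 1/(-567371 + 1576/1687) = 1/(-957153301/1687) = -1687/957153301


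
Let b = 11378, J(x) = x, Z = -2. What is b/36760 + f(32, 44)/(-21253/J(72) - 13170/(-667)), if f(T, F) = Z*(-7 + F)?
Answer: 140569712959/243121652180 ≈ 0.57819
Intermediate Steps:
f(T, F) = 14 - 2*F (f(T, F) = -2*(-7 + F) = 14 - 2*F)
b/36760 + f(32, 44)/(-21253/J(72) - 13170/(-667)) = 11378/36760 + (14 - 2*44)/(-21253/72 - 13170/(-667)) = 11378*(1/36760) + (14 - 88)/(-21253*1/72 - 13170*(-1/667)) = 5689/18380 - 74/(-21253/72 + 13170/667) = 5689/18380 - 74/(-13227511/48024) = 5689/18380 - 74*(-48024/13227511) = 5689/18380 + 3553776/13227511 = 140569712959/243121652180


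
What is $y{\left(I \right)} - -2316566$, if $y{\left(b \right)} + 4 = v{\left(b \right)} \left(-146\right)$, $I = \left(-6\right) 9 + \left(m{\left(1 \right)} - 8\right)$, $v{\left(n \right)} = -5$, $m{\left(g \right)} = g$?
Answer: $2317292$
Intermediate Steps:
$I = -61$ ($I = \left(-6\right) 9 + \left(1 - 8\right) = -54 + \left(1 - 8\right) = -54 - 7 = -61$)
$y{\left(b \right)} = 726$ ($y{\left(b \right)} = -4 - -730 = -4 + 730 = 726$)
$y{\left(I \right)} - -2316566 = 726 - -2316566 = 726 + 2316566 = 2317292$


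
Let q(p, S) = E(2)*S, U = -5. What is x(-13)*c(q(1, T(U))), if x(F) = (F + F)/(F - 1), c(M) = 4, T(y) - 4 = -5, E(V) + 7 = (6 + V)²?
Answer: 52/7 ≈ 7.4286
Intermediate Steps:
E(V) = -7 + (6 + V)²
T(y) = -1 (T(y) = 4 - 5 = -1)
q(p, S) = 57*S (q(p, S) = (-7 + (6 + 2)²)*S = (-7 + 8²)*S = (-7 + 64)*S = 57*S)
x(F) = 2*F/(-1 + F) (x(F) = (2*F)/(-1 + F) = 2*F/(-1 + F))
x(-13)*c(q(1, T(U))) = (2*(-13)/(-1 - 13))*4 = (2*(-13)/(-14))*4 = (2*(-13)*(-1/14))*4 = (13/7)*4 = 52/7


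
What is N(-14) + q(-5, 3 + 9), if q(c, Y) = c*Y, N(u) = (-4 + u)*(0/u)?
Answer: -60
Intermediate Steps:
N(u) = 0 (N(u) = (-4 + u)*0 = 0)
q(c, Y) = Y*c
N(-14) + q(-5, 3 + 9) = 0 + (3 + 9)*(-5) = 0 + 12*(-5) = 0 - 60 = -60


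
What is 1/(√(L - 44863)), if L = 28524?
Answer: -I*√16339/16339 ≈ -0.0078233*I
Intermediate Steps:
1/(√(L - 44863)) = 1/(√(28524 - 44863)) = 1/(√(-16339)) = 1/(I*√16339) = -I*√16339/16339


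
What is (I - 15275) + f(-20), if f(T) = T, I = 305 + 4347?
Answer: -10643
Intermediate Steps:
I = 4652
(I - 15275) + f(-20) = (4652 - 15275) - 20 = -10623 - 20 = -10643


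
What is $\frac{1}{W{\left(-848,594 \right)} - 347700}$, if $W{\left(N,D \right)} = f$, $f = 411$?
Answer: $- \frac{1}{347289} \approx -2.8794 \cdot 10^{-6}$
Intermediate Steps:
$W{\left(N,D \right)} = 411$
$\frac{1}{W{\left(-848,594 \right)} - 347700} = \frac{1}{411 - 347700} = \frac{1}{-347289} = - \frac{1}{347289}$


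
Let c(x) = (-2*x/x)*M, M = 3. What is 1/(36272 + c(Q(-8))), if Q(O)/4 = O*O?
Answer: 1/36266 ≈ 2.7574e-5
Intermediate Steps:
Q(O) = 4*O² (Q(O) = 4*(O*O) = 4*O²)
c(x) = -6 (c(x) = -2*x/x*3 = -2*1*3 = -2*3 = -6)
1/(36272 + c(Q(-8))) = 1/(36272 - 6) = 1/36266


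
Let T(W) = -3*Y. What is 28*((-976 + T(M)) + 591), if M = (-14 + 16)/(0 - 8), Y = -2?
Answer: -10612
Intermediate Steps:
M = -¼ (M = 2/(-8) = 2*(-⅛) = -¼ ≈ -0.25000)
T(W) = 6 (T(W) = -3*(-2) = 6)
28*((-976 + T(M)) + 591) = 28*((-976 + 6) + 591) = 28*(-970 + 591) = 28*(-379) = -10612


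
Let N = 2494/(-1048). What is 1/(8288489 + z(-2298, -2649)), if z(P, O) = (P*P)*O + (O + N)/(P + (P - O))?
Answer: -1020228/14263360099728673 ≈ -7.1528e-11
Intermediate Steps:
N = -1247/524 (N = 2494*(-1/1048) = -1247/524 ≈ -2.3798)
z(P, O) = O*P² + (-1247/524 + O)/(-O + 2*P) (z(P, O) = (P*P)*O + (O - 1247/524)/(P + (P - O)) = P²*O + (-1247/524 + O)/(-O + 2*P) = O*P² + (-1247/524 + O)/(-O + 2*P))
1/(8288489 + z(-2298, -2649)) = 1/(8288489 + (1247/524 - 1*(-2649) + (-2649)²*(-2298)² - 2*(-2649)*(-2298)³)/(-2649 - 2*(-2298))) = 1/(8288489 + (1247/524 + 2649 + 7017201*5280804 - 2*(-2649)*(-12135287592))/(-2649 + 4596)) = 1/(8288489 + (1247/524 + 2649 + 37056463109604 - 64292753662416)/1947) = 1/(8288489 + (1/1947)*(-14271816248284165/524)) = 1/(8288489 - 14271816248284165/1020228) = 1/(-14263360099728673/1020228) = -1020228/14263360099728673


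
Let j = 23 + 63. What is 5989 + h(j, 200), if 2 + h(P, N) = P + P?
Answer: 6159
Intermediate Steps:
j = 86
h(P, N) = -2 + 2*P (h(P, N) = -2 + (P + P) = -2 + 2*P)
5989 + h(j, 200) = 5989 + (-2 + 2*86) = 5989 + (-2 + 172) = 5989 + 170 = 6159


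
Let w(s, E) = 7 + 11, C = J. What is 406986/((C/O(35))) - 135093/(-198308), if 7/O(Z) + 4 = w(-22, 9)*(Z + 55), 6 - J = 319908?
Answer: 262397491265/388324345904 ≈ 0.67572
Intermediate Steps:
J = -319902 (J = 6 - 1*319908 = 6 - 319908 = -319902)
C = -319902
w(s, E) = 18
O(Z) = 7/(986 + 18*Z) (O(Z) = 7/(-4 + 18*(Z + 55)) = 7/(-4 + 18*(55 + Z)) = 7/(-4 + (990 + 18*Z)) = 7/(986 + 18*Z))
406986/((C/O(35))) - 135093/(-198308) = 406986/((-319902/(7/(2*(493 + 9*35))))) - 135093/(-198308) = 406986/((-319902/(7/(2*(493 + 315))))) - 135093*(-1/198308) = 406986/((-319902/((7/2)/808))) + 135093/198308 = 406986/((-319902/((7/2)*(1/808)))) + 135093/198308 = 406986/((-319902/7/1616)) + 135093/198308 = 406986/((-319902*1616/7)) + 135093/198308 = 406986/(-516961632/7) + 135093/198308 = 406986*(-7/516961632) + 135093/198308 = -474817/86160272 + 135093/198308 = 262397491265/388324345904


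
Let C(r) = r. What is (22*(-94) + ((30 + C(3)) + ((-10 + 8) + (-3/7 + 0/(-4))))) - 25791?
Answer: -194799/7 ≈ -27828.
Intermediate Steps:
(22*(-94) + ((30 + C(3)) + ((-10 + 8) + (-3/7 + 0/(-4))))) - 25791 = (22*(-94) + ((30 + 3) + ((-10 + 8) + (-3/7 + 0/(-4))))) - 25791 = (-2068 + (33 + (-2 + (-3*1/7 + 0*(-1/4))))) - 25791 = (-2068 + (33 + (-2 + (-3/7 + 0)))) - 25791 = (-2068 + (33 + (-2 - 3/7))) - 25791 = (-2068 + (33 - 17/7)) - 25791 = (-2068 + 214/7) - 25791 = -14262/7 - 25791 = -194799/7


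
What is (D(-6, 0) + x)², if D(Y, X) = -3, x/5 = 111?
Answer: 304704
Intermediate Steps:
x = 555 (x = 5*111 = 555)
(D(-6, 0) + x)² = (-3 + 555)² = 552² = 304704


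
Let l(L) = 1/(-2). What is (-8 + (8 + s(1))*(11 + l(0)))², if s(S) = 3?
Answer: 46225/4 ≈ 11556.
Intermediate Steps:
l(L) = -½
(-8 + (8 + s(1))*(11 + l(0)))² = (-8 + (8 + 3)*(11 - ½))² = (-8 + 11*(21/2))² = (-8 + 231/2)² = (215/2)² = 46225/4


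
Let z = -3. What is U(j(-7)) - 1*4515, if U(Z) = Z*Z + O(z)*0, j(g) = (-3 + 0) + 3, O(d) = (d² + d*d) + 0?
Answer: -4515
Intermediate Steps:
O(d) = 2*d² (O(d) = (d² + d²) + 0 = 2*d² + 0 = 2*d²)
j(g) = 0 (j(g) = -3 + 3 = 0)
U(Z) = Z² (U(Z) = Z*Z + (2*(-3)²)*0 = Z² + (2*9)*0 = Z² + 18*0 = Z² + 0 = Z²)
U(j(-7)) - 1*4515 = 0² - 1*4515 = 0 - 4515 = -4515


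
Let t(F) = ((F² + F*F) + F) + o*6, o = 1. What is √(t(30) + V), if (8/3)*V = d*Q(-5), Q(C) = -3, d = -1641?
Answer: 3*√6546/4 ≈ 60.681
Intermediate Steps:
t(F) = 6 + F + 2*F² (t(F) = ((F² + F*F) + F) + 1*6 = ((F² + F²) + F) + 6 = (2*F² + F) + 6 = (F + 2*F²) + 6 = 6 + F + 2*F²)
V = 14769/8 (V = 3*(-1641*(-3))/8 = (3/8)*4923 = 14769/8 ≈ 1846.1)
√(t(30) + V) = √((6 + 30 + 2*30²) + 14769/8) = √((6 + 30 + 2*900) + 14769/8) = √((6 + 30 + 1800) + 14769/8) = √(1836 + 14769/8) = √(29457/8) = 3*√6546/4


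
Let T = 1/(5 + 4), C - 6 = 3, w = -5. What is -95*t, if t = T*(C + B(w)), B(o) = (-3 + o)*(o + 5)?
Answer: -95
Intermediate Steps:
C = 9 (C = 6 + 3 = 9)
T = 1/9 ≈ 0.11111
B(o) = (-3 + o)*(5 + o)
t = 1 (t = (9 + (-15 + (-5)**2 + 2*(-5)))/9 = (9 + (-15 + 25 - 10))/9 = (9 + 0)/9 = (1/9)*9 = 1)
-95*t = -95*1 = -95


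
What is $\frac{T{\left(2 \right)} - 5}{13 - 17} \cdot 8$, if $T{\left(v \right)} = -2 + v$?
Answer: $10$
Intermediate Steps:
$\frac{T{\left(2 \right)} - 5}{13 - 17} \cdot 8 = \frac{\left(-2 + 2\right) - 5}{13 - 17} \cdot 8 = \frac{0 - 5}{-4} \cdot 8 = \left(-5\right) \left(- \frac{1}{4}\right) 8 = \frac{5}{4} \cdot 8 = 10$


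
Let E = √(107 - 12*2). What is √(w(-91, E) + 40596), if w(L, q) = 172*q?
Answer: 2*√(10149 + 43*√83) ≈ 205.34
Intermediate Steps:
E = √83 (E = √(107 - 24) = √83 ≈ 9.1104)
√(w(-91, E) + 40596) = √(172*√83 + 40596) = √(40596 + 172*√83)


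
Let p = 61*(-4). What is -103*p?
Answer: 25132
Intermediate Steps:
p = -244
-103*p = -103*(-244) = 25132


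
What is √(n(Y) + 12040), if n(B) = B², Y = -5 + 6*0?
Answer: √12065 ≈ 109.84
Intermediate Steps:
Y = -5 (Y = -5 + 0 = -5)
√(n(Y) + 12040) = √((-5)² + 12040) = √(25 + 12040) = √12065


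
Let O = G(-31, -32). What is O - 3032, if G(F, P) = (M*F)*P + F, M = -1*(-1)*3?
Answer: -87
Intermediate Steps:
M = 3 (M = 1*3 = 3)
G(F, P) = F + 3*F*P (G(F, P) = (3*F)*P + F = 3*F*P + F = F + 3*F*P)
O = 2945 (O = -31*(1 + 3*(-32)) = -31*(1 - 96) = -31*(-95) = 2945)
O - 3032 = 2945 - 3032 = -87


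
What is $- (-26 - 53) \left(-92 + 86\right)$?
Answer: $-474$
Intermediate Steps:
$- (-26 - 53) \left(-92 + 86\right) = \left(-1\right) \left(-79\right) \left(-6\right) = 79 \left(-6\right) = -474$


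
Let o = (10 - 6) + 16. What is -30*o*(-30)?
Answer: 18000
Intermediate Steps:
o = 20 (o = 4 + 16 = 20)
-30*o*(-30) = -30*20*(-30) = -600*(-30) = 18000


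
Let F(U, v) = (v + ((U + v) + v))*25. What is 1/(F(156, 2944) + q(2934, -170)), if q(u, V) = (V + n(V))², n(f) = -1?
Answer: 1/253941 ≈ 3.9379e-6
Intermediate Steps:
q(u, V) = (-1 + V)² (q(u, V) = (V - 1)² = (-1 + V)²)
F(U, v) = 25*U + 75*v (F(U, v) = (v + (U + 2*v))*25 = (U + 3*v)*25 = 25*U + 75*v)
1/(F(156, 2944) + q(2934, -170)) = 1/((25*156 + 75*2944) + (-1 - 170)²) = 1/((3900 + 220800) + (-171)²) = 1/(224700 + 29241) = 1/253941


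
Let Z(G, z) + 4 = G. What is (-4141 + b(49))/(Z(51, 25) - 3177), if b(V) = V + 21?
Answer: 4071/3130 ≈ 1.3006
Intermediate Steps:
b(V) = 21 + V
Z(G, z) = -4 + G
(-4141 + b(49))/(Z(51, 25) - 3177) = (-4141 + (21 + 49))/((-4 + 51) - 3177) = (-4141 + 70)/(47 - 3177) = -4071/(-3130) = -4071*(-1/3130) = 4071/3130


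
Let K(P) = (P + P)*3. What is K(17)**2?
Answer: 10404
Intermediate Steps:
K(P) = 6*P (K(P) = (2*P)*3 = 6*P)
K(17)**2 = (6*17)**2 = 102**2 = 10404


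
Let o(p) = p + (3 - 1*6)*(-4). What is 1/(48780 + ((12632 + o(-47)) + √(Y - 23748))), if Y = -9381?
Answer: 20459/1255723086 - I*√409/418574362 ≈ 1.6293e-5 - 4.8316e-8*I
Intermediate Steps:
o(p) = 12 + p (o(p) = p + (3 - 6)*(-4) = p - 3*(-4) = p + 12 = 12 + p)
1/(48780 + ((12632 + o(-47)) + √(Y - 23748))) = 1/(48780 + ((12632 + (12 - 47)) + √(-9381 - 23748))) = 1/(48780 + ((12632 - 35) + √(-33129))) = 1/(48780 + (12597 + 9*I*√409)) = 1/(61377 + 9*I*√409)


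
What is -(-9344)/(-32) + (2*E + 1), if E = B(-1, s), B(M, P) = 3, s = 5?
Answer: -285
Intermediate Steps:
E = 3
-(-9344)/(-32) + (2*E + 1) = -(-9344)/(-32) + (2*3 + 1) = -(-9344)*(-1)/32 + (6 + 1) = -73*4 + 7 = -292 + 7 = -285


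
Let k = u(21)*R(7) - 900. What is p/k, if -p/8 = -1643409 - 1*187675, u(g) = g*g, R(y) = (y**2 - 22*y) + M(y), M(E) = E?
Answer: -7324336/22059 ≈ -332.03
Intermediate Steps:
R(y) = y**2 - 21*y (R(y) = (y**2 - 22*y) + y = y**2 - 21*y)
u(g) = g**2
p = 14648672 (p = -8*(-1643409 - 1*187675) = -8*(-1643409 - 187675) = -8*(-1831084) = 14648672)
k = -44118 (k = 21**2*(7*(-21 + 7)) - 900 = 441*(7*(-14)) - 900 = 441*(-98) - 900 = -43218 - 900 = -44118)
p/k = 14648672/(-44118) = 14648672*(-1/44118) = -7324336/22059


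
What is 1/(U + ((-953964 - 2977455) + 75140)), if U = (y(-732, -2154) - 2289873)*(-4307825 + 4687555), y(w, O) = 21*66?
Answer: -1/869011024789 ≈ -1.1507e-12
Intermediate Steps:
y(w, O) = 1386
U = -869007168510 (U = (1386 - 2289873)*(-4307825 + 4687555) = -2288487*379730 = -869007168510)
1/(U + ((-953964 - 2977455) + 75140)) = 1/(-869007168510 + ((-953964 - 2977455) + 75140)) = 1/(-869007168510 + (-3931419 + 75140)) = 1/(-869007168510 - 3856279) = 1/(-869011024789) = -1/869011024789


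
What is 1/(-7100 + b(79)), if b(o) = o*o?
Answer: -1/859 ≈ -0.0011641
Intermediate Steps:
b(o) = o²
1/(-7100 + b(79)) = 1/(-7100 + 79²) = 1/(-7100 + 6241) = 1/(-859) = -1/859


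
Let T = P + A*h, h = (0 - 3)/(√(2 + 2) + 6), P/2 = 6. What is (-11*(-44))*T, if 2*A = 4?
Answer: 5445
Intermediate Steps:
P = 12 (P = 2*6 = 12)
h = -3/8 (h = -3/(√4 + 6) = -3/(2 + 6) = -3/8 ≈ -0.37500)
A = 2 (A = (½)*4 = 2)
T = 45/4 (T = 12 + 2*(-3/8) = 12 - ¾ = 45/4 ≈ 11.250)
(-11*(-44))*T = -11*(-44)*(45/4) = 484*(45/4) = 5445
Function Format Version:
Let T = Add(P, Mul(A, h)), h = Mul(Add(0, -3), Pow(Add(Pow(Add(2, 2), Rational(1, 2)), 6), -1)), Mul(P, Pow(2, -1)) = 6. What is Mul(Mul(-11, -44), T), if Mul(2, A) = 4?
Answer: 5445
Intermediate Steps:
P = 12 (P = Mul(2, 6) = 12)
h = Rational(-3, 8) (h = Mul(-3, Pow(Add(Pow(4, Rational(1, 2)), 6), -1)) = Mul(-3, Pow(Add(2, 6), -1)) = Mul(-3, Pow(8, -1)) = Mul(-3, Rational(1, 8)) = Rational(-3, 8) ≈ -0.37500)
A = 2 (A = Mul(Rational(1, 2), 4) = 2)
T = Rational(45, 4) (T = Add(12, Mul(2, Rational(-3, 8))) = Add(12, Rational(-3, 4)) = Rational(45, 4) ≈ 11.250)
Mul(Mul(-11, -44), T) = Mul(Mul(-11, -44), Rational(45, 4)) = Mul(484, Rational(45, 4)) = 5445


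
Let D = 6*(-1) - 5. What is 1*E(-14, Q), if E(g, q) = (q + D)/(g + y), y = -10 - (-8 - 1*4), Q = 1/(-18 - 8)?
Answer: 287/312 ≈ 0.91987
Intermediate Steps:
Q = -1/26 (Q = 1/(-26) = -1/26 ≈ -0.038462)
D = -11 (D = -6 - 5 = -11)
y = 2 (y = -10 - (-8 - 4) = -10 - 1*(-12) = -10 + 12 = 2)
E(g, q) = (-11 + q)/(2 + g) (E(g, q) = (q - 11)/(g + 2) = (-11 + q)/(2 + g))
1*E(-14, Q) = 1*((-11 - 1/26)/(2 - 14)) = 1*(-287/26/(-12)) = 1*(-1/12*(-287/26)) = 1*(287/312) = 287/312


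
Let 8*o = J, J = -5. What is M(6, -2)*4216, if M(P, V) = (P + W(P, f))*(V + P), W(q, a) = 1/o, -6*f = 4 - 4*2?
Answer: 371008/5 ≈ 74202.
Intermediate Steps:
o = -5/8 (o = (⅛)*(-5) = -5/8 ≈ -0.62500)
f = ⅔ (f = -(4 - 4*2)/6 = -(4 - 8)/6 = -⅙*(-4) = ⅔ ≈ 0.66667)
W(q, a) = -8/5 (W(q, a) = 1/(-5/8) = -8/5)
M(P, V) = (-8/5 + P)*(P + V) (M(P, V) = (P - 8/5)*(V + P) = (-8/5 + P)*(P + V))
M(6, -2)*4216 = (6² - 8/5*6 - 8/5*(-2) + 6*(-2))*4216 = (36 - 48/5 + 16/5 - 12)*4216 = (88/5)*4216 = 371008/5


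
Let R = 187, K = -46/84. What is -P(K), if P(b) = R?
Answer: -187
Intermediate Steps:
K = -23/42 (K = -46*1/84 = -23/42 ≈ -0.54762)
P(b) = 187
-P(K) = -1*187 = -187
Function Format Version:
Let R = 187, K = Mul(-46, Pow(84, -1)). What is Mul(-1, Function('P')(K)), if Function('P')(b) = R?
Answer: -187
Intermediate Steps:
K = Rational(-23, 42) (K = Mul(-46, Rational(1, 84)) = Rational(-23, 42) ≈ -0.54762)
Function('P')(b) = 187
Mul(-1, Function('P')(K)) = Mul(-1, 187) = -187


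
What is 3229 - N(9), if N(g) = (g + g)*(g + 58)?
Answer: 2023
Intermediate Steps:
N(g) = 2*g*(58 + g) (N(g) = (2*g)*(58 + g) = 2*g*(58 + g))
3229 - N(9) = 3229 - 2*9*(58 + 9) = 3229 - 2*9*67 = 3229 - 1*1206 = 3229 - 1206 = 2023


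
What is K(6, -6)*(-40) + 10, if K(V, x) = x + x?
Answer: 490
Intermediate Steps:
K(V, x) = 2*x
K(6, -6)*(-40) + 10 = (2*(-6))*(-40) + 10 = -12*(-40) + 10 = 480 + 10 = 490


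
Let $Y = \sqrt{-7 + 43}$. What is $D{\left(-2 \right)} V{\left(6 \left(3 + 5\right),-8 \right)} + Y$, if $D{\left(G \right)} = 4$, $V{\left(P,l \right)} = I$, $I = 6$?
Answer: $30$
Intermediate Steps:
$V{\left(P,l \right)} = 6$
$Y = 6$ ($Y = \sqrt{36} = 6$)
$D{\left(-2 \right)} V{\left(6 \left(3 + 5\right),-8 \right)} + Y = 4 \cdot 6 + 6 = 24 + 6 = 30$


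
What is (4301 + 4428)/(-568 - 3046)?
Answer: -8729/3614 ≈ -2.4153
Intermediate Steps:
(4301 + 4428)/(-568 - 3046) = 8729/(-3614) = 8729*(-1/3614) = -8729/3614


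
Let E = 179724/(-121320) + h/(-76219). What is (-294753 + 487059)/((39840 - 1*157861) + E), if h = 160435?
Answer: -13471456450140/8267880745973 ≈ -1.6294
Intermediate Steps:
E = -251229983/70052190 (E = 179724/(-121320) + 160435/(-76219) = 179724*(-1/121320) + 160435*(-1/76219) = -14977/10110 - 14585/6929 = -251229983/70052190 ≈ -3.5863)
(-294753 + 487059)/((39840 - 1*157861) + E) = (-294753 + 487059)/((39840 - 1*157861) - 251229983/70052190) = 192306/((39840 - 157861) - 251229983/70052190) = 192306/(-118021 - 251229983/70052190) = 192306/(-8267880745973/70052190) = 192306*(-70052190/8267880745973) = -13471456450140/8267880745973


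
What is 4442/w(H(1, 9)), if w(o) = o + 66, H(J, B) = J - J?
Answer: 2221/33 ≈ 67.303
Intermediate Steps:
H(J, B) = 0
w(o) = 66 + o
4442/w(H(1, 9)) = 4442/(66 + 0) = 4442/66 = 4442*(1/66) = 2221/33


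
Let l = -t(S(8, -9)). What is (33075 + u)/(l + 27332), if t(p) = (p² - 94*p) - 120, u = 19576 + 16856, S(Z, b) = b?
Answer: 69507/26525 ≈ 2.6204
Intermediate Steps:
u = 36432
t(p) = -120 + p² - 94*p
l = -807 (l = -(-120 + (-9)² - 94*(-9)) = -(-120 + 81 + 846) = -1*807 = -807)
(33075 + u)/(l + 27332) = (33075 + 36432)/(-807 + 27332) = 69507/26525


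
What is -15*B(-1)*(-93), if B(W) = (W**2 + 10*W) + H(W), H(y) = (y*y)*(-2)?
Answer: -15345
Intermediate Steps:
H(y) = -2*y**2 (H(y) = y**2*(-2) = -2*y**2)
B(W) = -W**2 + 10*W (B(W) = (W**2 + 10*W) - 2*W**2 = -W**2 + 10*W)
-15*B(-1)*(-93) = -(-15)*(10 - 1*(-1))*(-93) = -(-15)*(10 + 1)*(-93) = -(-15)*11*(-93) = -15*(-11)*(-93) = 165*(-93) = -15345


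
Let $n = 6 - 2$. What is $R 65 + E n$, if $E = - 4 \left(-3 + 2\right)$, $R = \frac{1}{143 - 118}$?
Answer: $\frac{93}{5} \approx 18.6$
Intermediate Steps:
$R = \frac{1}{25} \approx 0.04$
$E = 4$ ($E = \left(-4\right) \left(-1\right) = 4$)
$n = 4$
$R 65 + E n = \frac{1}{25} \cdot 65 + 4 \cdot 4 = \frac{13}{5} + 16 = \frac{93}{5}$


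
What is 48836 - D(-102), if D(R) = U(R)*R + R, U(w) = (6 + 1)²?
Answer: 53936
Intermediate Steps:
U(w) = 49 (U(w) = 7² = 49)
D(R) = 50*R (D(R) = 49*R + R = 50*R)
48836 - D(-102) = 48836 - 50*(-102) = 48836 - 1*(-5100) = 48836 + 5100 = 53936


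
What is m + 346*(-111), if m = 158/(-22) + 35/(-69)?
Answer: -29155990/759 ≈ -38414.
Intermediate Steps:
m = -5836/759 (m = 158*(-1/22) + 35*(-1/69) = -79/11 - 35/69 = -5836/759 ≈ -7.6891)
m + 346*(-111) = -5836/759 + 346*(-111) = -5836/759 - 38406 = -29155990/759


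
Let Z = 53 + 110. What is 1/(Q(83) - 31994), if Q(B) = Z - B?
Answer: -1/31914 ≈ -3.1334e-5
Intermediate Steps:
Z = 163
Q(B) = 163 - B
1/(Q(83) - 31994) = 1/((163 - 1*83) - 31994) = 1/((163 - 83) - 31994) = 1/(80 - 31994) = 1/(-31914) = -1/31914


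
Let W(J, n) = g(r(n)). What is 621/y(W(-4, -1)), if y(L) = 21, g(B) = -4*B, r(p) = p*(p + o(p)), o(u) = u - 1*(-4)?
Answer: 207/7 ≈ 29.571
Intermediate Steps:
o(u) = 4 + u (o(u) = u + 4 = 4 + u)
r(p) = p*(4 + 2*p) (r(p) = p*(p + (4 + p)) = p*(4 + 2*p))
W(J, n) = -8*n*(2 + n)
621/y(W(-4, -1)) = 621/21 = 621*(1/21) = 207/7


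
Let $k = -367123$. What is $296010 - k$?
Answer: $663133$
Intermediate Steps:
$296010 - k = 296010 - -367123 = 296010 + 367123 = 663133$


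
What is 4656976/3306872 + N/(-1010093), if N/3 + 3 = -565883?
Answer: 1289739570568/417531032387 ≈ 3.0890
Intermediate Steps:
N = -1697658 (N = -9 + 3*(-565883) = -9 - 1697649 = -1697658)
4656976/3306872 + N/(-1010093) = 4656976/3306872 - 1697658/(-1010093) = 4656976*(1/3306872) - 1697658*(-1/1010093) = 582122/413359 + 1697658/1010093 = 1289739570568/417531032387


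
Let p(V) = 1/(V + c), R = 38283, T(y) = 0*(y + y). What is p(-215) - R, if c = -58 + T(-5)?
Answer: -10451260/273 ≈ -38283.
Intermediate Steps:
T(y) = 0 (T(y) = 0*(2*y) = 0)
c = -58 (c = -58 + 0 = -58)
p(V) = 1/(-58 + V) (p(V) = 1/(V - 58) = 1/(-58 + V))
p(-215) - R = 1/(-58 - 215) - 1*38283 = 1/(-273) - 38283 = -1/273 - 38283 = -10451260/273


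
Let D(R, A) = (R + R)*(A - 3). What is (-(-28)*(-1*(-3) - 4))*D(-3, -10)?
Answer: -2184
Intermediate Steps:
D(R, A) = 2*R*(-3 + A) (D(R, A) = (2*R)*(-3 + A) = 2*R*(-3 + A))
(-(-28)*(-1*(-3) - 4))*D(-3, -10) = (-(-28)*(-1*(-3) - 4))*(2*(-3)*(-3 - 10)) = (-(-28)*(3 - 4))*(2*(-3)*(-13)) = -(-28)*(-1)*78 = -28*1*78 = -28*78 = -2184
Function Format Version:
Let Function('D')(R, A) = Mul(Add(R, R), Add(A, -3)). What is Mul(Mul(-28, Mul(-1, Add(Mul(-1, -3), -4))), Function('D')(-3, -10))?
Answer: -2184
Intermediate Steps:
Function('D')(R, A) = Mul(2, R, Add(-3, A)) (Function('D')(R, A) = Mul(Mul(2, R), Add(-3, A)) = Mul(2, R, Add(-3, A)))
Mul(Mul(-28, Mul(-1, Add(Mul(-1, -3), -4))), Function('D')(-3, -10)) = Mul(Mul(-28, Mul(-1, Add(Mul(-1, -3), -4))), Mul(2, -3, Add(-3, -10))) = Mul(Mul(-28, Mul(-1, Add(3, -4))), Mul(2, -3, -13)) = Mul(Mul(-28, Mul(-1, -1)), 78) = Mul(Mul(-28, 1), 78) = Mul(-28, 78) = -2184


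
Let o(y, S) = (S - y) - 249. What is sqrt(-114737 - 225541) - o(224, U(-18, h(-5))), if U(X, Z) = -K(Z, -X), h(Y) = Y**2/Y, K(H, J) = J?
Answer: 491 + I*sqrt(340278) ≈ 491.0 + 583.33*I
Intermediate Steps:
h(Y) = Y
U(X, Z) = X (U(X, Z) = -(-1)*X = X)
o(y, S) = -249 + S - y
sqrt(-114737 - 225541) - o(224, U(-18, h(-5))) = sqrt(-114737 - 225541) - (-249 - 18 - 1*224) = sqrt(-340278) - (-249 - 18 - 224) = I*sqrt(340278) - 1*(-491) = I*sqrt(340278) + 491 = 491 + I*sqrt(340278)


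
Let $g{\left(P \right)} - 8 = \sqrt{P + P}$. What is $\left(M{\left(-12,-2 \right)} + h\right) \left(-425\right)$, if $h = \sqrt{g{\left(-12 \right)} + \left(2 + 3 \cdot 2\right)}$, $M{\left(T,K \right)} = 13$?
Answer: $-5525 - 425 \sqrt{16 + 2 i \sqrt{6}} \approx -7244.4 - 257.33 i$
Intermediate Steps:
$g{\left(P \right)} = 8 + \sqrt{2} \sqrt{P}$ ($g{\left(P \right)} = 8 + \sqrt{P + P} = 8 + \sqrt{2 P} = 8 + \sqrt{2} \sqrt{P}$)
$h = \sqrt{16 + 2 i \sqrt{6}}$ ($h = \sqrt{\left(8 + \sqrt{2} \sqrt{-12}\right) + \left(2 + 3 \cdot 2\right)} = \sqrt{\left(8 + \sqrt{2} \cdot 2 i \sqrt{3}\right) + \left(2 + 6\right)} = \sqrt{\left(8 + 2 i \sqrt{6}\right) + 8} = \sqrt{16 + 2 i \sqrt{6}} \approx 4.0456 + 0.60548 i$)
$\left(M{\left(-12,-2 \right)} + h\right) \left(-425\right) = \left(13 + \sqrt{16 + 2 i \sqrt{6}}\right) \left(-425\right) = -5525 - 425 \sqrt{16 + 2 i \sqrt{6}}$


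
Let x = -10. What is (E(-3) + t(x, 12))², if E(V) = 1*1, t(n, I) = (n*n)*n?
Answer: 998001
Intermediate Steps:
t(n, I) = n³ (t(n, I) = n²*n = n³)
E(V) = 1
(E(-3) + t(x, 12))² = (1 + (-10)³)² = (1 - 1000)² = (-999)² = 998001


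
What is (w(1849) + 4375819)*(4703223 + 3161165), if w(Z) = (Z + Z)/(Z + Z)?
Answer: 34413146298160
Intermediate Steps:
w(Z) = 1 (w(Z) = (2*Z)/((2*Z)) = (2*Z)*(1/(2*Z)) = 1)
(w(1849) + 4375819)*(4703223 + 3161165) = (1 + 4375819)*(4703223 + 3161165) = 4375820*7864388 = 34413146298160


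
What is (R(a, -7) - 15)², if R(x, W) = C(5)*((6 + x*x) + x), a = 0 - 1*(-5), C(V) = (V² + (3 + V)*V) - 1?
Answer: 5239521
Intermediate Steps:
C(V) = -1 + V² + V*(3 + V) (C(V) = (V² + V*(3 + V)) - 1 = -1 + V² + V*(3 + V))
a = 5 (a = 0 + 5 = 5)
R(x, W) = 384 + 64*x + 64*x² (R(x, W) = (-1 + 2*5² + 3*5)*((6 + x*x) + x) = (-1 + 2*25 + 15)*((6 + x²) + x) = (-1 + 50 + 15)*(6 + x + x²) = 64*(6 + x + x²) = 384 + 64*x + 64*x²)
(R(a, -7) - 15)² = ((384 + 64*5 + 64*5²) - 15)² = ((384 + 320 + 64*25) - 15)² = ((384 + 320 + 1600) - 15)² = (2304 - 15)² = 2289² = 5239521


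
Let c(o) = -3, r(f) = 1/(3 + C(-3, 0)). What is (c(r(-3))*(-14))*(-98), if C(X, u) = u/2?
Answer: -4116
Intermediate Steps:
C(X, u) = u/2 (C(X, u) = u*(½) = u/2)
r(f) = ⅓ (r(f) = 1/(3 + (½)*0) = 1/(3 + 0) = 1/3 = ⅓)
(c(r(-3))*(-14))*(-98) = -3*(-14)*(-98) = 42*(-98) = -4116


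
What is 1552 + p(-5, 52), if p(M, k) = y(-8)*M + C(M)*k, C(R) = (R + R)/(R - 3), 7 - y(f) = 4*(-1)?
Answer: 1562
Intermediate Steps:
y(f) = 11 (y(f) = 7 - 4*(-1) = 7 - 1*(-4) = 7 + 4 = 11)
C(R) = 2*R/(-3 + R) (C(R) = (2*R)/(-3 + R) = 2*R/(-3 + R))
p(M, k) = 11*M + 2*M*k/(-3 + M) (p(M, k) = 11*M + (2*M/(-3 + M))*k = 11*M + 2*M*k/(-3 + M))
1552 + p(-5, 52) = 1552 - 5*(-33 + 2*52 + 11*(-5))/(-3 - 5) = 1552 - 5*(-33 + 104 - 55)/(-8) = 1552 - 5*(-1/8)*16 = 1552 + 10 = 1562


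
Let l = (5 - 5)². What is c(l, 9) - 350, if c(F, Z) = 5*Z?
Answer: -305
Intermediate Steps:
l = 0 (l = 0² = 0)
c(l, 9) - 350 = 5*9 - 350 = 45 - 350 = -305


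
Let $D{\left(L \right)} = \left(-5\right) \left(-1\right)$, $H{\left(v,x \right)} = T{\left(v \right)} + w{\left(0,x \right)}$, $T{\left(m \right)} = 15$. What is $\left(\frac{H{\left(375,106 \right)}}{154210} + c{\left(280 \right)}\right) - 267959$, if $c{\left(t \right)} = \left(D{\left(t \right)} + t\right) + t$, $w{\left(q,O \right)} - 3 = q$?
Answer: $- \frac{20617414361}{77105} \approx -2.6739 \cdot 10^{5}$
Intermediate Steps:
$w{\left(q,O \right)} = 3 + q$
$H{\left(v,x \right)} = 18$ ($H{\left(v,x \right)} = 15 + \left(3 + 0\right) = 15 + 3 = 18$)
$D{\left(L \right)} = 5$
$c{\left(t \right)} = 5 + 2 t$ ($c{\left(t \right)} = \left(5 + t\right) + t = 5 + 2 t$)
$\left(\frac{H{\left(375,106 \right)}}{154210} + c{\left(280 \right)}\right) - 267959 = \left(\frac{18}{154210} + \left(5 + 2 \cdot 280\right)\right) - 267959 = \left(18 \cdot \frac{1}{154210} + \left(5 + 560\right)\right) - 267959 = \left(\frac{9}{77105} + 565\right) - 267959 = \frac{43564334}{77105} - 267959 = - \frac{20617414361}{77105}$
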